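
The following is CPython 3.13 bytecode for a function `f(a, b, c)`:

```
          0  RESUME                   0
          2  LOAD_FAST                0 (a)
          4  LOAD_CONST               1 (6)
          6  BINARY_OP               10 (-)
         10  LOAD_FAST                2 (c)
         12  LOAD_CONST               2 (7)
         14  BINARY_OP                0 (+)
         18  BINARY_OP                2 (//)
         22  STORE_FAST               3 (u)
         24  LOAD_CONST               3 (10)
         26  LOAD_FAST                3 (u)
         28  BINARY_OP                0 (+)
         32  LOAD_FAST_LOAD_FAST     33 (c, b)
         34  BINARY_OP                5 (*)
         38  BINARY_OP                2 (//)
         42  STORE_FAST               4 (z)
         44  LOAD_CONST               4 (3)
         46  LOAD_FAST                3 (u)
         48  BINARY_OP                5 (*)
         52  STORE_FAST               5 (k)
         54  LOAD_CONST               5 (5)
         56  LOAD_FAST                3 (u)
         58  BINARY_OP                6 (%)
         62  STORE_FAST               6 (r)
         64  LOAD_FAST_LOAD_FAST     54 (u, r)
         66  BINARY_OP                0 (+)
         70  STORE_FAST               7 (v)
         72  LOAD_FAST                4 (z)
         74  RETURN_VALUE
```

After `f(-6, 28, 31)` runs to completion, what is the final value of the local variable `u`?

LOAD_FAST a → push -6. Stack: [-6]
LOAD_CONST → push 6. Stack: [-6, 6]
BINARY_OP - → -6 - 6 = -12. Stack: [-12]
LOAD_FAST c → push 31. Stack: [-12, 31]
LOAD_CONST → push 7. Stack: [-12, 31, 7]
BINARY_OP + → 31 + 7 = 38. Stack: [-12, 38]
BINARY_OP // → -12 // 38 = -1. Stack: [-1]
STORE_FAST u → u=-1. Stack: []
LOAD_CONST → push 10. Stack: [10]
LOAD_FAST u → push -1. Stack: [10, -1]
BINARY_OP + → 10 + -1 = 9. Stack: [9]
LOAD_FAST_LOAD_FAST c,b → push 31,28. Stack: [9, 31, 28]
BINARY_OP * → 31 * 28 = 868. Stack: [9, 868]
BINARY_OP // → 9 // 868 = 0. Stack: [0]
STORE_FAST z → z=0. Stack: []
LOAD_CONST → push 3. Stack: [3]
LOAD_FAST u → push -1. Stack: [3, -1]
BINARY_OP * → 3 * -1 = -3. Stack: [-3]
STORE_FAST k → k=-3. Stack: []
LOAD_CONST → push 5. Stack: [5]
LOAD_FAST u → push -1. Stack: [5, -1]
BINARY_OP % → 5 % -1 = 0. Stack: [0]
STORE_FAST r → r=0. Stack: []
LOAD_FAST_LOAD_FAST u,r → push -1,0. Stack: [-1, 0]
BINARY_OP + → -1 + 0 = -1. Stack: [-1]
STORE_FAST v → v=-1. Stack: []
LOAD_FAST z → push 0. Stack: [0]
RETURN_VALUE → return 0.

-1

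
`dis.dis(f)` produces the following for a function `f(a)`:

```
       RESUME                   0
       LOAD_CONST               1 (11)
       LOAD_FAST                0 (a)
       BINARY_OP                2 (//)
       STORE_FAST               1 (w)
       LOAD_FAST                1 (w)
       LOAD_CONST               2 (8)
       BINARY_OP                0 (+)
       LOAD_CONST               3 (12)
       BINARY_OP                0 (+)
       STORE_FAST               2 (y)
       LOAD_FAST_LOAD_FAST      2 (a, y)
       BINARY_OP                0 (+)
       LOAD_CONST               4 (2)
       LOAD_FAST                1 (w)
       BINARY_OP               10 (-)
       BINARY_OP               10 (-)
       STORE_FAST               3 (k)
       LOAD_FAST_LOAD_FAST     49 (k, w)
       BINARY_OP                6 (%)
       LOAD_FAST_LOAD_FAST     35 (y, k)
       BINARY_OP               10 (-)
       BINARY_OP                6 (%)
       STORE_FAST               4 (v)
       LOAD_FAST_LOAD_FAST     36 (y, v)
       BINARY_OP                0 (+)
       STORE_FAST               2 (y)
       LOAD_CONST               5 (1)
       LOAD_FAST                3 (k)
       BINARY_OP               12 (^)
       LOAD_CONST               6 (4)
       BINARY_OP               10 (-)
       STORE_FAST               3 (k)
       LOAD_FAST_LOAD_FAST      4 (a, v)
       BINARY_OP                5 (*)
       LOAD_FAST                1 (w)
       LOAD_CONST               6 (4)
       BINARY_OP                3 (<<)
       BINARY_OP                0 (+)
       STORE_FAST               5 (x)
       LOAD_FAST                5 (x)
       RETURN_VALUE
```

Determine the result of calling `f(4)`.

32

LOAD_CONST → push 11. Stack: [11]
LOAD_FAST a → push 4. Stack: [11, 4]
BINARY_OP // → 11 // 4 = 2. Stack: [2]
STORE_FAST w → w=2. Stack: []
LOAD_FAST w → push 2. Stack: [2]
LOAD_CONST → push 8. Stack: [2, 8]
BINARY_OP + → 2 + 8 = 10. Stack: [10]
LOAD_CONST → push 12. Stack: [10, 12]
BINARY_OP + → 10 + 12 = 22. Stack: [22]
STORE_FAST y → y=22. Stack: []
LOAD_FAST_LOAD_FAST a,y → push 4,22. Stack: [4, 22]
BINARY_OP + → 4 + 22 = 26. Stack: [26]
LOAD_CONST → push 2. Stack: [26, 2]
LOAD_FAST w → push 2. Stack: [26, 2, 2]
BINARY_OP - → 2 - 2 = 0. Stack: [26, 0]
BINARY_OP - → 26 - 0 = 26. Stack: [26]
STORE_FAST k → k=26. Stack: []
LOAD_FAST_LOAD_FAST k,w → push 26,2. Stack: [26, 2]
BINARY_OP % → 26 % 2 = 0. Stack: [0]
LOAD_FAST_LOAD_FAST y,k → push 22,26. Stack: [0, 22, 26]
BINARY_OP - → 22 - 26 = -4. Stack: [0, -4]
BINARY_OP % → 0 % -4 = 0. Stack: [0]
STORE_FAST v → v=0. Stack: []
LOAD_FAST_LOAD_FAST y,v → push 22,0. Stack: [22, 0]
BINARY_OP + → 22 + 0 = 22. Stack: [22]
STORE_FAST y → y=22. Stack: []
LOAD_CONST → push 1. Stack: [1]
LOAD_FAST k → push 26. Stack: [1, 26]
BINARY_OP ^ → 1 ^ 26 = 27. Stack: [27]
LOAD_CONST → push 4. Stack: [27, 4]
BINARY_OP - → 27 - 4 = 23. Stack: [23]
STORE_FAST k → k=23. Stack: []
LOAD_FAST_LOAD_FAST a,v → push 4,0. Stack: [4, 0]
BINARY_OP * → 4 * 0 = 0. Stack: [0]
LOAD_FAST w → push 2. Stack: [0, 2]
LOAD_CONST → push 4. Stack: [0, 2, 4]
BINARY_OP << → 2 << 4 = 32. Stack: [0, 32]
BINARY_OP + → 0 + 32 = 32. Stack: [32]
STORE_FAST x → x=32. Stack: []
LOAD_FAST x → push 32. Stack: [32]
RETURN_VALUE → return 32.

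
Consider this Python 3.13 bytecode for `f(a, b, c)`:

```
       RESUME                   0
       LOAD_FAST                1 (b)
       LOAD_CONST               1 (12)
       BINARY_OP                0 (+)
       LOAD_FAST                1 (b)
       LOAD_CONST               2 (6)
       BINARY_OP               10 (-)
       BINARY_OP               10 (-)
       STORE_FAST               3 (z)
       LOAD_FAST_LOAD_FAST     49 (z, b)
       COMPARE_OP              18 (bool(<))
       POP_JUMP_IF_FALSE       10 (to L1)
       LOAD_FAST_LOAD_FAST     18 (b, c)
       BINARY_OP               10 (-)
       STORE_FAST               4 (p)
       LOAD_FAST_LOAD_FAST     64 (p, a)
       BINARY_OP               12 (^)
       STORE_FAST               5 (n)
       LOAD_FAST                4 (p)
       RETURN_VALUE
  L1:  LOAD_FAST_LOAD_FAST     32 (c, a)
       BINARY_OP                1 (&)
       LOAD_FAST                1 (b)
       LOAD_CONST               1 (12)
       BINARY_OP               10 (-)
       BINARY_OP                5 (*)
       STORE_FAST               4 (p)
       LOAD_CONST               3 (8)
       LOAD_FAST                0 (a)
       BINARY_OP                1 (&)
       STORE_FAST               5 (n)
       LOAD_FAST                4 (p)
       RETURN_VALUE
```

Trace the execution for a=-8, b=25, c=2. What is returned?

LOAD_FAST b → push 25. Stack: [25]
LOAD_CONST → push 12. Stack: [25, 12]
BINARY_OP + → 25 + 12 = 37. Stack: [37]
LOAD_FAST b → push 25. Stack: [37, 25]
LOAD_CONST → push 6. Stack: [37, 25, 6]
BINARY_OP - → 25 - 6 = 19. Stack: [37, 19]
BINARY_OP - → 37 - 19 = 18. Stack: [18]
STORE_FAST z → z=18. Stack: []
LOAD_FAST_LOAD_FAST z,b → push 18,25. Stack: [18, 25]
COMPARE_OP bool(<) → 18 vs 25 = True. Stack: [True]
POP_JUMP_IF_FALSE → pop True; no jump. Stack: []
LOAD_FAST_LOAD_FAST b,c → push 25,2. Stack: [25, 2]
BINARY_OP - → 25 - 2 = 23. Stack: [23]
STORE_FAST p → p=23. Stack: []
LOAD_FAST_LOAD_FAST p,a → push 23,-8. Stack: [23, -8]
BINARY_OP ^ → 23 ^ -8 = -17. Stack: [-17]
STORE_FAST n → n=-17. Stack: []
LOAD_FAST p → push 23. Stack: [23]
RETURN_VALUE → return 23.

23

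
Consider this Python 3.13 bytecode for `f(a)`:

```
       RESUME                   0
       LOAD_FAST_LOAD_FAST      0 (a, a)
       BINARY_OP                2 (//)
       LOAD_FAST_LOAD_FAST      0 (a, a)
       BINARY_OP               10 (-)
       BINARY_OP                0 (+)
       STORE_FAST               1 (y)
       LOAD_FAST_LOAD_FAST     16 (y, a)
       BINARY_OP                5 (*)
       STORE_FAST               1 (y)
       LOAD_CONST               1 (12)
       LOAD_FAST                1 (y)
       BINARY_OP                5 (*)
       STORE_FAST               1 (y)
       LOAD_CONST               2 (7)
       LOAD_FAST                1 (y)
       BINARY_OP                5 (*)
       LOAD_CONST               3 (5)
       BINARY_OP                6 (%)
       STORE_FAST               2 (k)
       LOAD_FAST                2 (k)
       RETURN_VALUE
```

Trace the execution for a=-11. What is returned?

1

LOAD_FAST_LOAD_FAST a,a → push -11,-11. Stack: [-11, -11]
BINARY_OP // → -11 // -11 = 1. Stack: [1]
LOAD_FAST_LOAD_FAST a,a → push -11,-11. Stack: [1, -11, -11]
BINARY_OP - → -11 - -11 = 0. Stack: [1, 0]
BINARY_OP + → 1 + 0 = 1. Stack: [1]
STORE_FAST y → y=1. Stack: []
LOAD_FAST_LOAD_FAST y,a → push 1,-11. Stack: [1, -11]
BINARY_OP * → 1 * -11 = -11. Stack: [-11]
STORE_FAST y → y=-11. Stack: []
LOAD_CONST → push 12. Stack: [12]
LOAD_FAST y → push -11. Stack: [12, -11]
BINARY_OP * → 12 * -11 = -132. Stack: [-132]
STORE_FAST y → y=-132. Stack: []
LOAD_CONST → push 7. Stack: [7]
LOAD_FAST y → push -132. Stack: [7, -132]
BINARY_OP * → 7 * -132 = -924. Stack: [-924]
LOAD_CONST → push 5. Stack: [-924, 5]
BINARY_OP % → -924 % 5 = 1. Stack: [1]
STORE_FAST k → k=1. Stack: []
LOAD_FAST k → push 1. Stack: [1]
RETURN_VALUE → return 1.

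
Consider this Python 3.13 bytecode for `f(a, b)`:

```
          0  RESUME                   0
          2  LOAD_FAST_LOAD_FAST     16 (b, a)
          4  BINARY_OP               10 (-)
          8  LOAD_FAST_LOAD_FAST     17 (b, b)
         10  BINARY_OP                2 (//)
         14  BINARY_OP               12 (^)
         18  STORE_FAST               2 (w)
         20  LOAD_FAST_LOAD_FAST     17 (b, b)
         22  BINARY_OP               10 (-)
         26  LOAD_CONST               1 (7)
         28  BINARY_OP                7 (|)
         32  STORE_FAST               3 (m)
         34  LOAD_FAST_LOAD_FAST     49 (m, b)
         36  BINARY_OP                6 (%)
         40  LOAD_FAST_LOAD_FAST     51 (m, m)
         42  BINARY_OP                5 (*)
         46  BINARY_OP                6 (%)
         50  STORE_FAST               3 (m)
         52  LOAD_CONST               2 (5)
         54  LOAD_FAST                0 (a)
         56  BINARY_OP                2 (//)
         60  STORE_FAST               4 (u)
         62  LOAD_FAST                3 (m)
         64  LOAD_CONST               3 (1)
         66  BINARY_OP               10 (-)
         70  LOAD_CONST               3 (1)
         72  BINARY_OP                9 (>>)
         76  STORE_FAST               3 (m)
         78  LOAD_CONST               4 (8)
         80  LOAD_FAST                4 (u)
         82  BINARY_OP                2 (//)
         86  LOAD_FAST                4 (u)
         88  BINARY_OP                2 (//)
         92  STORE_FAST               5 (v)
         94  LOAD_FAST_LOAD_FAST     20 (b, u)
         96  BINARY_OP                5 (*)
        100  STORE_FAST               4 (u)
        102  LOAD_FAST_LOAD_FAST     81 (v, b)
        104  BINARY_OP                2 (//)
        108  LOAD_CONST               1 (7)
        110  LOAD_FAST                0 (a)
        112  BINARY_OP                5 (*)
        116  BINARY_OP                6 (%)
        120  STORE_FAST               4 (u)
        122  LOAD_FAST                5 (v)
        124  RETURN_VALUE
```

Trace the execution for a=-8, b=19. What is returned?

LOAD_FAST_LOAD_FAST b,a → push 19,-8. Stack: [19, -8]
BINARY_OP - → 19 - -8 = 27. Stack: [27]
LOAD_FAST_LOAD_FAST b,b → push 19,19. Stack: [27, 19, 19]
BINARY_OP // → 19 // 19 = 1. Stack: [27, 1]
BINARY_OP ^ → 27 ^ 1 = 26. Stack: [26]
STORE_FAST w → w=26. Stack: []
LOAD_FAST_LOAD_FAST b,b → push 19,19. Stack: [19, 19]
BINARY_OP - → 19 - 19 = 0. Stack: [0]
LOAD_CONST → push 7. Stack: [0, 7]
BINARY_OP | → 0 | 7 = 7. Stack: [7]
STORE_FAST m → m=7. Stack: []
LOAD_FAST_LOAD_FAST m,b → push 7,19. Stack: [7, 19]
BINARY_OP % → 7 % 19 = 7. Stack: [7]
LOAD_FAST_LOAD_FAST m,m → push 7,7. Stack: [7, 7, 7]
BINARY_OP * → 7 * 7 = 49. Stack: [7, 49]
BINARY_OP % → 7 % 49 = 7. Stack: [7]
STORE_FAST m → m=7. Stack: []
LOAD_CONST → push 5. Stack: [5]
LOAD_FAST a → push -8. Stack: [5, -8]
BINARY_OP // → 5 // -8 = -1. Stack: [-1]
STORE_FAST u → u=-1. Stack: []
LOAD_FAST m → push 7. Stack: [7]
LOAD_CONST → push 1. Stack: [7, 1]
BINARY_OP - → 7 - 1 = 6. Stack: [6]
LOAD_CONST → push 1. Stack: [6, 1]
BINARY_OP >> → 6 >> 1 = 3. Stack: [3]
STORE_FAST m → m=3. Stack: []
LOAD_CONST → push 8. Stack: [8]
LOAD_FAST u → push -1. Stack: [8, -1]
BINARY_OP // → 8 // -1 = -8. Stack: [-8]
LOAD_FAST u → push -1. Stack: [-8, -1]
BINARY_OP // → -8 // -1 = 8. Stack: [8]
STORE_FAST v → v=8. Stack: []
LOAD_FAST_LOAD_FAST b,u → push 19,-1. Stack: [19, -1]
BINARY_OP * → 19 * -1 = -19. Stack: [-19]
STORE_FAST u → u=-19. Stack: []
LOAD_FAST_LOAD_FAST v,b → push 8,19. Stack: [8, 19]
BINARY_OP // → 8 // 19 = 0. Stack: [0]
LOAD_CONST → push 7. Stack: [0, 7]
LOAD_FAST a → push -8. Stack: [0, 7, -8]
BINARY_OP * → 7 * -8 = -56. Stack: [0, -56]
BINARY_OP % → 0 % -56 = 0. Stack: [0]
STORE_FAST u → u=0. Stack: []
LOAD_FAST v → push 8. Stack: [8]
RETURN_VALUE → return 8.

8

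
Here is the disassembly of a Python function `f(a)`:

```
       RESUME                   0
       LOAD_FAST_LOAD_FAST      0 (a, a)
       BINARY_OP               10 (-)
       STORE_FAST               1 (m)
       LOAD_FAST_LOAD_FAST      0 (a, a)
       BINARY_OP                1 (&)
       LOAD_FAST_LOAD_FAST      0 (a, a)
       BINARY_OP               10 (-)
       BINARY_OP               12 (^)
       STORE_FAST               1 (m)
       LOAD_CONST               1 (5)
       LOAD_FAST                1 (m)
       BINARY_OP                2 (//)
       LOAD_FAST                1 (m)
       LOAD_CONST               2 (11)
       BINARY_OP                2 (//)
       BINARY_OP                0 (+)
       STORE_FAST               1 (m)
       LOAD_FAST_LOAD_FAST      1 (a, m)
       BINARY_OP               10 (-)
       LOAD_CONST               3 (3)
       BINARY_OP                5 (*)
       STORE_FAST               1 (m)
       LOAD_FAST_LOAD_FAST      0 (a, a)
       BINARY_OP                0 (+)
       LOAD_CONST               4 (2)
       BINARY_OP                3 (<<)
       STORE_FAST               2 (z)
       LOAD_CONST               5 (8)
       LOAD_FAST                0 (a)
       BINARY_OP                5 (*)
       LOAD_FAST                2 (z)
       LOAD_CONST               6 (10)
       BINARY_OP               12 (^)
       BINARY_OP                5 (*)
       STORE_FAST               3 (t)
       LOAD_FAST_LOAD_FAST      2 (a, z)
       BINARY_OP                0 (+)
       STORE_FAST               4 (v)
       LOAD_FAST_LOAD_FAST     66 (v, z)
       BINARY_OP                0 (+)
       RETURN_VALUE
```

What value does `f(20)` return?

340

LOAD_FAST_LOAD_FAST a,a → push 20,20. Stack: [20, 20]
BINARY_OP - → 20 - 20 = 0. Stack: [0]
STORE_FAST m → m=0. Stack: []
LOAD_FAST_LOAD_FAST a,a → push 20,20. Stack: [20, 20]
BINARY_OP & → 20 & 20 = 20. Stack: [20]
LOAD_FAST_LOAD_FAST a,a → push 20,20. Stack: [20, 20, 20]
BINARY_OP - → 20 - 20 = 0. Stack: [20, 0]
BINARY_OP ^ → 20 ^ 0 = 20. Stack: [20]
STORE_FAST m → m=20. Stack: []
LOAD_CONST → push 5. Stack: [5]
LOAD_FAST m → push 20. Stack: [5, 20]
BINARY_OP // → 5 // 20 = 0. Stack: [0]
LOAD_FAST m → push 20. Stack: [0, 20]
LOAD_CONST → push 11. Stack: [0, 20, 11]
BINARY_OP // → 20 // 11 = 1. Stack: [0, 1]
BINARY_OP + → 0 + 1 = 1. Stack: [1]
STORE_FAST m → m=1. Stack: []
LOAD_FAST_LOAD_FAST a,m → push 20,1. Stack: [20, 1]
BINARY_OP - → 20 - 1 = 19. Stack: [19]
LOAD_CONST → push 3. Stack: [19, 3]
BINARY_OP * → 19 * 3 = 57. Stack: [57]
STORE_FAST m → m=57. Stack: []
LOAD_FAST_LOAD_FAST a,a → push 20,20. Stack: [20, 20]
BINARY_OP + → 20 + 20 = 40. Stack: [40]
LOAD_CONST → push 2. Stack: [40, 2]
BINARY_OP << → 40 << 2 = 160. Stack: [160]
STORE_FAST z → z=160. Stack: []
LOAD_CONST → push 8. Stack: [8]
LOAD_FAST a → push 20. Stack: [8, 20]
BINARY_OP * → 8 * 20 = 160. Stack: [160]
LOAD_FAST z → push 160. Stack: [160, 160]
LOAD_CONST → push 10. Stack: [160, 160, 10]
BINARY_OP ^ → 160 ^ 10 = 170. Stack: [160, 170]
BINARY_OP * → 160 * 170 = 27200. Stack: [27200]
STORE_FAST t → t=27200. Stack: []
LOAD_FAST_LOAD_FAST a,z → push 20,160. Stack: [20, 160]
BINARY_OP + → 20 + 160 = 180. Stack: [180]
STORE_FAST v → v=180. Stack: []
LOAD_FAST_LOAD_FAST v,z → push 180,160. Stack: [180, 160]
BINARY_OP + → 180 + 160 = 340. Stack: [340]
RETURN_VALUE → return 340.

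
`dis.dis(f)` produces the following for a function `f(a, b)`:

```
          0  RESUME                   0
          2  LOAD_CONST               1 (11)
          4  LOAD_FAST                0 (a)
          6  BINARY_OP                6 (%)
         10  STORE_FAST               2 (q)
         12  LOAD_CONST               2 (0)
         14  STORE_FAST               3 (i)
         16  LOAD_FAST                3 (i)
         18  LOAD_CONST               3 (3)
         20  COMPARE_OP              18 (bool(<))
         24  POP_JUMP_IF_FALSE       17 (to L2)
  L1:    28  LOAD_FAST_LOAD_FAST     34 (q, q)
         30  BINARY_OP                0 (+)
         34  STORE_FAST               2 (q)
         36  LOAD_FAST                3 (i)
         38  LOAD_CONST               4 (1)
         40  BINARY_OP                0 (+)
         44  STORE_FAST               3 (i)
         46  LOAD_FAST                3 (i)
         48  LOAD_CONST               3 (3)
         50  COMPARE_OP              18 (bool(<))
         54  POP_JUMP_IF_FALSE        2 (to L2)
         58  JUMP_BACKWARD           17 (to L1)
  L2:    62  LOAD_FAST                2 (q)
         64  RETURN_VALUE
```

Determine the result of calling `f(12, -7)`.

LOAD_CONST → push 11. Stack: [11]
LOAD_FAST a → push 12. Stack: [11, 12]
BINARY_OP % → 11 % 12 = 11. Stack: [11]
STORE_FAST q → q=11. Stack: []
LOAD_CONST → push 0. Stack: [0]
STORE_FAST i → i=0. Stack: []
LOAD_FAST i → push 0. Stack: [0]
LOAD_CONST → push 3. Stack: [0, 3]
COMPARE_OP bool(<) → 0 vs 3 = True. Stack: [True]
POP_JUMP_IF_FALSE → pop True; no jump. Stack: []
LOAD_FAST_LOAD_FAST q,q → push 11,11. Stack: [11, 11]
BINARY_OP + → 11 + 11 = 22. Stack: [22]
STORE_FAST q → q=22. Stack: []
LOAD_FAST i → push 0. Stack: [0]
LOAD_CONST → push 1. Stack: [0, 1]
BINARY_OP + → 0 + 1 = 1. Stack: [1]
STORE_FAST i → i=1. Stack: []
LOAD_FAST i → push 1. Stack: [1]
LOAD_CONST → push 3. Stack: [1, 3]
COMPARE_OP bool(<) → 1 vs 3 = True. Stack: [True]
POP_JUMP_IF_FALSE → pop True; no jump. Stack: []
LOAD_FAST_LOAD_FAST q,q → push 22,22. Stack: [22, 22]
BINARY_OP + → 22 + 22 = 44. Stack: [44]
STORE_FAST q → q=44. Stack: []
LOAD_FAST i → push 1. Stack: [1]
LOAD_CONST → push 1. Stack: [1, 1]
BINARY_OP + → 1 + 1 = 2. Stack: [2]
STORE_FAST i → i=2. Stack: []
LOAD_FAST i → push 2. Stack: [2]
LOAD_CONST → push 3. Stack: [2, 3]
COMPARE_OP bool(<) → 2 vs 3 = True. Stack: [True]
POP_JUMP_IF_FALSE → pop True; no jump. Stack: []
LOAD_FAST_LOAD_FAST q,q → push 44,44. Stack: [44, 44]
BINARY_OP + → 44 + 44 = 88. Stack: [88]
STORE_FAST q → q=88. Stack: []
LOAD_FAST i → push 2. Stack: [2]
LOAD_CONST → push 1. Stack: [2, 1]
BINARY_OP + → 2 + 1 = 3. Stack: [3]
STORE_FAST i → i=3. Stack: []
LOAD_FAST i → push 3. Stack: [3]
LOAD_CONST → push 3. Stack: [3, 3]
COMPARE_OP bool(<) → 3 vs 3 = False. Stack: [False]
POP_JUMP_IF_FALSE → pop False; jump. Stack: []
LOAD_FAST q → push 88. Stack: [88]
RETURN_VALUE → return 88.

88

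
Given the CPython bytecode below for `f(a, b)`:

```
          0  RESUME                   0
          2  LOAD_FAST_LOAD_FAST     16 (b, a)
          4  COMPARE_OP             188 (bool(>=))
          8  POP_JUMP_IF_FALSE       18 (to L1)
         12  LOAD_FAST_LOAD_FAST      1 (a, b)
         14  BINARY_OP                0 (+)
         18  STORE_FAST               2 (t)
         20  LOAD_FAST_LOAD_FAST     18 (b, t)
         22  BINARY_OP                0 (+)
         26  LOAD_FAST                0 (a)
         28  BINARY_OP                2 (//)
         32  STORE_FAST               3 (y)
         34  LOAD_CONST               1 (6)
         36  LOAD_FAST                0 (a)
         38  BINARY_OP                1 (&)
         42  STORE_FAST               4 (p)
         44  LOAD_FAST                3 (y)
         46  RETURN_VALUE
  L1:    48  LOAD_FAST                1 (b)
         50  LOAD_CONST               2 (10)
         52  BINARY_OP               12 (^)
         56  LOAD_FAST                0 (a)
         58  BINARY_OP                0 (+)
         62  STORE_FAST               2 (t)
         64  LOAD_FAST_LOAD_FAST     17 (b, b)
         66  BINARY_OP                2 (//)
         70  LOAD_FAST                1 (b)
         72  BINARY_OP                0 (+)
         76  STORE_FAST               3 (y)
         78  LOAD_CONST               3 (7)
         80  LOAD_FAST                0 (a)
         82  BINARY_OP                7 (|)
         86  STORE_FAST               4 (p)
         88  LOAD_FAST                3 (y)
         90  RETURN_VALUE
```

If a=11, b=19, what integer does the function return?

LOAD_FAST_LOAD_FAST b,a → push 19,11. Stack: [19, 11]
COMPARE_OP bool(>=) → 19 vs 11 = True. Stack: [True]
POP_JUMP_IF_FALSE → pop True; no jump. Stack: []
LOAD_FAST_LOAD_FAST a,b → push 11,19. Stack: [11, 19]
BINARY_OP + → 11 + 19 = 30. Stack: [30]
STORE_FAST t → t=30. Stack: []
LOAD_FAST_LOAD_FAST b,t → push 19,30. Stack: [19, 30]
BINARY_OP + → 19 + 30 = 49. Stack: [49]
LOAD_FAST a → push 11. Stack: [49, 11]
BINARY_OP // → 49 // 11 = 4. Stack: [4]
STORE_FAST y → y=4. Stack: []
LOAD_CONST → push 6. Stack: [6]
LOAD_FAST a → push 11. Stack: [6, 11]
BINARY_OP & → 6 & 11 = 2. Stack: [2]
STORE_FAST p → p=2. Stack: []
LOAD_FAST y → push 4. Stack: [4]
RETURN_VALUE → return 4.

4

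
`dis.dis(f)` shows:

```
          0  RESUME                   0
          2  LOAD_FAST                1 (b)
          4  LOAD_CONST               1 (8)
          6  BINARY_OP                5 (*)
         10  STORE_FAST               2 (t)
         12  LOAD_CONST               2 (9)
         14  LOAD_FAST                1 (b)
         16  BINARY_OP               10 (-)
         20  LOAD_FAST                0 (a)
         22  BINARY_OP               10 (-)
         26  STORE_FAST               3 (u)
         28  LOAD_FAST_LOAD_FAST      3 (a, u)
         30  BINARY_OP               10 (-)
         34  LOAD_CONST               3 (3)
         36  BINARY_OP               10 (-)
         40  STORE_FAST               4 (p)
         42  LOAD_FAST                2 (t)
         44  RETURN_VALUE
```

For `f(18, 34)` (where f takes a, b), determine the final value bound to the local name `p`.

LOAD_FAST b → push 34. Stack: [34]
LOAD_CONST → push 8. Stack: [34, 8]
BINARY_OP * → 34 * 8 = 272. Stack: [272]
STORE_FAST t → t=272. Stack: []
LOAD_CONST → push 9. Stack: [9]
LOAD_FAST b → push 34. Stack: [9, 34]
BINARY_OP - → 9 - 34 = -25. Stack: [-25]
LOAD_FAST a → push 18. Stack: [-25, 18]
BINARY_OP - → -25 - 18 = -43. Stack: [-43]
STORE_FAST u → u=-43. Stack: []
LOAD_FAST_LOAD_FAST a,u → push 18,-43. Stack: [18, -43]
BINARY_OP - → 18 - -43 = 61. Stack: [61]
LOAD_CONST → push 3. Stack: [61, 3]
BINARY_OP - → 61 - 3 = 58. Stack: [58]
STORE_FAST p → p=58. Stack: []
LOAD_FAST t → push 272. Stack: [272]
RETURN_VALUE → return 272.

58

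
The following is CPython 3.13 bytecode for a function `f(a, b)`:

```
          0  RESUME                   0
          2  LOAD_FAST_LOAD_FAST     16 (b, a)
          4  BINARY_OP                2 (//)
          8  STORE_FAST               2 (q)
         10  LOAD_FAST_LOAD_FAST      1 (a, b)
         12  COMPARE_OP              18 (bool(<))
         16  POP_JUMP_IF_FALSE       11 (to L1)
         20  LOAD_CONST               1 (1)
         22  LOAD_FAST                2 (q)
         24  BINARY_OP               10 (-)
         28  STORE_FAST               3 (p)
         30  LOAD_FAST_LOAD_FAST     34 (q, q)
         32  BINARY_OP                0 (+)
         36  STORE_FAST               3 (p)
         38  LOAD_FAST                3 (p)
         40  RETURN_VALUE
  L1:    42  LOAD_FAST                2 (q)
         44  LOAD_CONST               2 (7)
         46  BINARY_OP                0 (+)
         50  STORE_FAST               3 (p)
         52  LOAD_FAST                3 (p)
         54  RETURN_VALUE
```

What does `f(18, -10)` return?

LOAD_FAST_LOAD_FAST b,a → push -10,18. Stack: [-10, 18]
BINARY_OP // → -10 // 18 = -1. Stack: [-1]
STORE_FAST q → q=-1. Stack: []
LOAD_FAST_LOAD_FAST a,b → push 18,-10. Stack: [18, -10]
COMPARE_OP bool(<) → 18 vs -10 = False. Stack: [False]
POP_JUMP_IF_FALSE → pop False; jump. Stack: []
LOAD_FAST q → push -1. Stack: [-1]
LOAD_CONST → push 7. Stack: [-1, 7]
BINARY_OP + → -1 + 7 = 6. Stack: [6]
STORE_FAST p → p=6. Stack: []
LOAD_FAST p → push 6. Stack: [6]
RETURN_VALUE → return 6.

6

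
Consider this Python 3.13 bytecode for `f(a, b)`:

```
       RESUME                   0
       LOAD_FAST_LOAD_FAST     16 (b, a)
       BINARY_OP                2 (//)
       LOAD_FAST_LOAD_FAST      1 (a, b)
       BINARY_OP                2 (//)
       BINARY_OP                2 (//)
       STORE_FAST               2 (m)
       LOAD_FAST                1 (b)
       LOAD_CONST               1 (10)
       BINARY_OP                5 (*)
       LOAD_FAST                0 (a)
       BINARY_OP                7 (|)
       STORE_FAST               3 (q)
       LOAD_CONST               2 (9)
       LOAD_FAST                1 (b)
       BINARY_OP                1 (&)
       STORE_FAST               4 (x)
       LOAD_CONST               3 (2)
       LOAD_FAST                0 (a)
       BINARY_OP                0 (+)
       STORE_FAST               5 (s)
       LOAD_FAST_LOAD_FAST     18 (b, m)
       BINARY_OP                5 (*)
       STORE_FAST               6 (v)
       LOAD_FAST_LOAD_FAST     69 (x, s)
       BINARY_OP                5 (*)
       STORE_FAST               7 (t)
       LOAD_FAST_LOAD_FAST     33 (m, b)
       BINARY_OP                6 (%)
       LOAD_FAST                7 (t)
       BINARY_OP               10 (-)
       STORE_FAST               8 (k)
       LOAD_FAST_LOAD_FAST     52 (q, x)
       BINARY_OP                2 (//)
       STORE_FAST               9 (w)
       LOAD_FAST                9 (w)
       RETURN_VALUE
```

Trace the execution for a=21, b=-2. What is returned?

-1

LOAD_FAST_LOAD_FAST b,a → push -2,21. Stack: [-2, 21]
BINARY_OP // → -2 // 21 = -1. Stack: [-1]
LOAD_FAST_LOAD_FAST a,b → push 21,-2. Stack: [-1, 21, -2]
BINARY_OP // → 21 // -2 = -11. Stack: [-1, -11]
BINARY_OP // → -1 // -11 = 0. Stack: [0]
STORE_FAST m → m=0. Stack: []
LOAD_FAST b → push -2. Stack: [-2]
LOAD_CONST → push 10. Stack: [-2, 10]
BINARY_OP * → -2 * 10 = -20. Stack: [-20]
LOAD_FAST a → push 21. Stack: [-20, 21]
BINARY_OP | → -20 | 21 = -3. Stack: [-3]
STORE_FAST q → q=-3. Stack: []
LOAD_CONST → push 9. Stack: [9]
LOAD_FAST b → push -2. Stack: [9, -2]
BINARY_OP & → 9 & -2 = 8. Stack: [8]
STORE_FAST x → x=8. Stack: []
LOAD_CONST → push 2. Stack: [2]
LOAD_FAST a → push 21. Stack: [2, 21]
BINARY_OP + → 2 + 21 = 23. Stack: [23]
STORE_FAST s → s=23. Stack: []
LOAD_FAST_LOAD_FAST b,m → push -2,0. Stack: [-2, 0]
BINARY_OP * → -2 * 0 = 0. Stack: [0]
STORE_FAST v → v=0. Stack: []
LOAD_FAST_LOAD_FAST x,s → push 8,23. Stack: [8, 23]
BINARY_OP * → 8 * 23 = 184. Stack: [184]
STORE_FAST t → t=184. Stack: []
LOAD_FAST_LOAD_FAST m,b → push 0,-2. Stack: [0, -2]
BINARY_OP % → 0 % -2 = 0. Stack: [0]
LOAD_FAST t → push 184. Stack: [0, 184]
BINARY_OP - → 0 - 184 = -184. Stack: [-184]
STORE_FAST k → k=-184. Stack: []
LOAD_FAST_LOAD_FAST q,x → push -3,8. Stack: [-3, 8]
BINARY_OP // → -3 // 8 = -1. Stack: [-1]
STORE_FAST w → w=-1. Stack: []
LOAD_FAST w → push -1. Stack: [-1]
RETURN_VALUE → return -1.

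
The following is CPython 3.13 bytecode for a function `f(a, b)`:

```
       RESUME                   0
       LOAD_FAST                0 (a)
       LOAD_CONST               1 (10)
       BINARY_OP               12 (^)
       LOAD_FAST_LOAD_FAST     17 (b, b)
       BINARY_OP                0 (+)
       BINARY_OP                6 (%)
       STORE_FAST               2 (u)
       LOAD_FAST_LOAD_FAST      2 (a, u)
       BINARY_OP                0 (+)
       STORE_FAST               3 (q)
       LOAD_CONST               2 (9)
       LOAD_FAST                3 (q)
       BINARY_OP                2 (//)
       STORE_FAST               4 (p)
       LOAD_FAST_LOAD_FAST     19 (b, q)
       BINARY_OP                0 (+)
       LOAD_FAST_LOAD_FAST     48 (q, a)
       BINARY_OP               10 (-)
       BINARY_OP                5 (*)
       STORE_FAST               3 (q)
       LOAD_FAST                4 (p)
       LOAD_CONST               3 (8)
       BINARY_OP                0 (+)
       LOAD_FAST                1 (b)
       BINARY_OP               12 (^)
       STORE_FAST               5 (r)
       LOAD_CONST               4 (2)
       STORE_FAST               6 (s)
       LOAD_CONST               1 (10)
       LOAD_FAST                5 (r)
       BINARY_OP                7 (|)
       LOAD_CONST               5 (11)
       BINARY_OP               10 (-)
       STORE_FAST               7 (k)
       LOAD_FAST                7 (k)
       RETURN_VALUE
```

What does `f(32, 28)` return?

LOAD_FAST a → push 32. Stack: [32]
LOAD_CONST → push 10. Stack: [32, 10]
BINARY_OP ^ → 32 ^ 10 = 42. Stack: [42]
LOAD_FAST_LOAD_FAST b,b → push 28,28. Stack: [42, 28, 28]
BINARY_OP + → 28 + 28 = 56. Stack: [42, 56]
BINARY_OP % → 42 % 56 = 42. Stack: [42]
STORE_FAST u → u=42. Stack: []
LOAD_FAST_LOAD_FAST a,u → push 32,42. Stack: [32, 42]
BINARY_OP + → 32 + 42 = 74. Stack: [74]
STORE_FAST q → q=74. Stack: []
LOAD_CONST → push 9. Stack: [9]
LOAD_FAST q → push 74. Stack: [9, 74]
BINARY_OP // → 9 // 74 = 0. Stack: [0]
STORE_FAST p → p=0. Stack: []
LOAD_FAST_LOAD_FAST b,q → push 28,74. Stack: [28, 74]
BINARY_OP + → 28 + 74 = 102. Stack: [102]
LOAD_FAST_LOAD_FAST q,a → push 74,32. Stack: [102, 74, 32]
BINARY_OP - → 74 - 32 = 42. Stack: [102, 42]
BINARY_OP * → 102 * 42 = 4284. Stack: [4284]
STORE_FAST q → q=4284. Stack: []
LOAD_FAST p → push 0. Stack: [0]
LOAD_CONST → push 8. Stack: [0, 8]
BINARY_OP + → 0 + 8 = 8. Stack: [8]
LOAD_FAST b → push 28. Stack: [8, 28]
BINARY_OP ^ → 8 ^ 28 = 20. Stack: [20]
STORE_FAST r → r=20. Stack: []
LOAD_CONST → push 2. Stack: [2]
STORE_FAST s → s=2. Stack: []
LOAD_CONST → push 10. Stack: [10]
LOAD_FAST r → push 20. Stack: [10, 20]
BINARY_OP | → 10 | 20 = 30. Stack: [30]
LOAD_CONST → push 11. Stack: [30, 11]
BINARY_OP - → 30 - 11 = 19. Stack: [19]
STORE_FAST k → k=19. Stack: []
LOAD_FAST k → push 19. Stack: [19]
RETURN_VALUE → return 19.

19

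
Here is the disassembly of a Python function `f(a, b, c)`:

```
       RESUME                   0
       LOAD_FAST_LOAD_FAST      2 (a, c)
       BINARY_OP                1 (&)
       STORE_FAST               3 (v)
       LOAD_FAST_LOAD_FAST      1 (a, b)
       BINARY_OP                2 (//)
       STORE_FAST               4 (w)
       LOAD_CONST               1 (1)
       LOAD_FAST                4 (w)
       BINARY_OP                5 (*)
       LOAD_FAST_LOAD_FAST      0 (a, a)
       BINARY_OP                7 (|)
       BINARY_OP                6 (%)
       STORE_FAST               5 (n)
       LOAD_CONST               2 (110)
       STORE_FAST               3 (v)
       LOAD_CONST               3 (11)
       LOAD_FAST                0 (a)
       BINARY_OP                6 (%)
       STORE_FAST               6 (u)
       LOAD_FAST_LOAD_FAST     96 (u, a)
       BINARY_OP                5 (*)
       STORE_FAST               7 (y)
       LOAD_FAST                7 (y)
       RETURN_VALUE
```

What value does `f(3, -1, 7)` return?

6

LOAD_FAST_LOAD_FAST a,c → push 3,7. Stack: [3, 7]
BINARY_OP & → 3 & 7 = 3. Stack: [3]
STORE_FAST v → v=3. Stack: []
LOAD_FAST_LOAD_FAST a,b → push 3,-1. Stack: [3, -1]
BINARY_OP // → 3 // -1 = -3. Stack: [-3]
STORE_FAST w → w=-3. Stack: []
LOAD_CONST → push 1. Stack: [1]
LOAD_FAST w → push -3. Stack: [1, -3]
BINARY_OP * → 1 * -3 = -3. Stack: [-3]
LOAD_FAST_LOAD_FAST a,a → push 3,3. Stack: [-3, 3, 3]
BINARY_OP | → 3 | 3 = 3. Stack: [-3, 3]
BINARY_OP % → -3 % 3 = 0. Stack: [0]
STORE_FAST n → n=0. Stack: []
LOAD_CONST → push 110. Stack: [110]
STORE_FAST v → v=110. Stack: []
LOAD_CONST → push 11. Stack: [11]
LOAD_FAST a → push 3. Stack: [11, 3]
BINARY_OP % → 11 % 3 = 2. Stack: [2]
STORE_FAST u → u=2. Stack: []
LOAD_FAST_LOAD_FAST u,a → push 2,3. Stack: [2, 3]
BINARY_OP * → 2 * 3 = 6. Stack: [6]
STORE_FAST y → y=6. Stack: []
LOAD_FAST y → push 6. Stack: [6]
RETURN_VALUE → return 6.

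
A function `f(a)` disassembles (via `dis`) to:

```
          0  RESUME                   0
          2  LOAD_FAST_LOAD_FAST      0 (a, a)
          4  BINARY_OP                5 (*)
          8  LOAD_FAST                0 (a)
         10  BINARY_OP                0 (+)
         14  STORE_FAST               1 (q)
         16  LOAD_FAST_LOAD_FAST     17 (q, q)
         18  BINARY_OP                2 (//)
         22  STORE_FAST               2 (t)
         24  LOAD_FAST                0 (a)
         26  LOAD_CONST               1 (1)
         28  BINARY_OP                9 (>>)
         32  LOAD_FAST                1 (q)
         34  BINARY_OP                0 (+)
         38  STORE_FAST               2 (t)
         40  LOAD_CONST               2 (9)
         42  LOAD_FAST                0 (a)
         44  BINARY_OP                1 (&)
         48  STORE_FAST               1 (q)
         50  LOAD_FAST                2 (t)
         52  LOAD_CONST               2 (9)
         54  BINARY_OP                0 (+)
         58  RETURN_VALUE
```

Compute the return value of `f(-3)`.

13

LOAD_FAST_LOAD_FAST a,a → push -3,-3. Stack: [-3, -3]
BINARY_OP * → -3 * -3 = 9. Stack: [9]
LOAD_FAST a → push -3. Stack: [9, -3]
BINARY_OP + → 9 + -3 = 6. Stack: [6]
STORE_FAST q → q=6. Stack: []
LOAD_FAST_LOAD_FAST q,q → push 6,6. Stack: [6, 6]
BINARY_OP // → 6 // 6 = 1. Stack: [1]
STORE_FAST t → t=1. Stack: []
LOAD_FAST a → push -3. Stack: [-3]
LOAD_CONST → push 1. Stack: [-3, 1]
BINARY_OP >> → -3 >> 1 = -2. Stack: [-2]
LOAD_FAST q → push 6. Stack: [-2, 6]
BINARY_OP + → -2 + 6 = 4. Stack: [4]
STORE_FAST t → t=4. Stack: []
LOAD_CONST → push 9. Stack: [9]
LOAD_FAST a → push -3. Stack: [9, -3]
BINARY_OP & → 9 & -3 = 9. Stack: [9]
STORE_FAST q → q=9. Stack: []
LOAD_FAST t → push 4. Stack: [4]
LOAD_CONST → push 9. Stack: [4, 9]
BINARY_OP + → 4 + 9 = 13. Stack: [13]
RETURN_VALUE → return 13.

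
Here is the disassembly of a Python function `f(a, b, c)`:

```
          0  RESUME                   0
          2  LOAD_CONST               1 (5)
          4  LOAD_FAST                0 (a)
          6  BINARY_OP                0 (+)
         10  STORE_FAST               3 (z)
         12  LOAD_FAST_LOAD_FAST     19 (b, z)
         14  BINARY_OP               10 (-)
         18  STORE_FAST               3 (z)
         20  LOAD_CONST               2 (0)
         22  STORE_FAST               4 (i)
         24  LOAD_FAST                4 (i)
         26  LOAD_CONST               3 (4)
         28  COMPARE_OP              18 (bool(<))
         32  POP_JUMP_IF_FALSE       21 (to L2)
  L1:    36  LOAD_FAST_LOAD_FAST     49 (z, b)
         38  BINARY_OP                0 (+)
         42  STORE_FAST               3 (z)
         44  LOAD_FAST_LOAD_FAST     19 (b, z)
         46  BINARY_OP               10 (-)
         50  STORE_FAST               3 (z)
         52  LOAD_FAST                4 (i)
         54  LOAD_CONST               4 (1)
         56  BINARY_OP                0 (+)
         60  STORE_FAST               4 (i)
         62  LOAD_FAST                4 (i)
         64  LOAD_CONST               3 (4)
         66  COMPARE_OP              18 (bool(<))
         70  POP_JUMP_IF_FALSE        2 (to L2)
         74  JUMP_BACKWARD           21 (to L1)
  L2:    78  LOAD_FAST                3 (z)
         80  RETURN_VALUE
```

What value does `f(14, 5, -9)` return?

-14

LOAD_CONST → push 5
LOAD_FAST a → push 14
BINARY_OP + → 5 + 14 = 19
STORE_FAST z → z=19
LOAD_FAST_LOAD_FAST b,z → push 5,19
BINARY_OP - → 5 - 19 = -14
STORE_FAST z → z=-14
LOAD_CONST → push 0
STORE_FAST i → i=0
LOAD_FAST i → push 0
LOAD_CONST → push 4
COMPARE_OP bool(<) → 0 vs 4 = True
POP_JUMP_IF_FALSE → pop True; no jump
LOAD_FAST_LOAD_FAST z,b → push -14,5
BINARY_OP + → -14 + 5 = -9
STORE_FAST z → z=-9
LOAD_FAST_LOAD_FAST b,z → push 5,-9
BINARY_OP - → 5 - -9 = 14
STORE_FAST z → z=14
LOAD_FAST i → push 0
LOAD_CONST → push 1
BINARY_OP + → 0 + 1 = 1
STORE_FAST i → i=1
LOAD_FAST i → push 1
LOAD_CONST → push 4
COMPARE_OP bool(<) → 1 vs 4 = True
POP_JUMP_IF_FALSE → pop True; no jump
LOAD_FAST_LOAD_FAST z,b → push 14,5
BINARY_OP + → 14 + 5 = 19
STORE_FAST z → z=19
LOAD_FAST_LOAD_FAST b,z → push 5,19
BINARY_OP - → 5 - 19 = -14
STORE_FAST z → z=-14
LOAD_FAST i → push 1
LOAD_CONST → push 1
BINARY_OP + → 1 + 1 = 2
STORE_FAST i → i=2
LOAD_FAST i → push 2
LOAD_CONST → push 4
COMPARE_OP bool(<) → 2 vs 4 = True
POP_JUMP_IF_FALSE → pop True; no jump
LOAD_FAST_LOAD_FAST z,b → push -14,5
BINARY_OP + → -14 + 5 = -9
STORE_FAST z → z=-9
LOAD_FAST_LOAD_FAST b,z → push 5,-9
BINARY_OP - → 5 - -9 = 14
STORE_FAST z → z=14
LOAD_FAST i → push 2
LOAD_CONST → push 1
BINARY_OP + → 2 + 1 = 3
STORE_FAST i → i=3
LOAD_FAST i → push 3
LOAD_CONST → push 4
COMPARE_OP bool(<) → 3 vs 4 = True
POP_JUMP_IF_FALSE → pop True; no jump
LOAD_FAST_LOAD_FAST z,b → push 14,5
BINARY_OP + → 14 + 5 = 19
STORE_FAST z → z=19
LOAD_FAST_LOAD_FAST b,z → push 5,19
BINARY_OP - → 5 - 19 = -14
STORE_FAST z → z=-14
LOAD_FAST i → push 3
LOAD_CONST → push 1
BINARY_OP + → 3 + 1 = 4
STORE_FAST i → i=4
LOAD_FAST i → push 4
LOAD_CONST → push 4
COMPARE_OP bool(<) → 4 vs 4 = False
POP_JUMP_IF_FALSE → pop False; jump
LOAD_FAST z → push -14
RETURN_VALUE → return -14.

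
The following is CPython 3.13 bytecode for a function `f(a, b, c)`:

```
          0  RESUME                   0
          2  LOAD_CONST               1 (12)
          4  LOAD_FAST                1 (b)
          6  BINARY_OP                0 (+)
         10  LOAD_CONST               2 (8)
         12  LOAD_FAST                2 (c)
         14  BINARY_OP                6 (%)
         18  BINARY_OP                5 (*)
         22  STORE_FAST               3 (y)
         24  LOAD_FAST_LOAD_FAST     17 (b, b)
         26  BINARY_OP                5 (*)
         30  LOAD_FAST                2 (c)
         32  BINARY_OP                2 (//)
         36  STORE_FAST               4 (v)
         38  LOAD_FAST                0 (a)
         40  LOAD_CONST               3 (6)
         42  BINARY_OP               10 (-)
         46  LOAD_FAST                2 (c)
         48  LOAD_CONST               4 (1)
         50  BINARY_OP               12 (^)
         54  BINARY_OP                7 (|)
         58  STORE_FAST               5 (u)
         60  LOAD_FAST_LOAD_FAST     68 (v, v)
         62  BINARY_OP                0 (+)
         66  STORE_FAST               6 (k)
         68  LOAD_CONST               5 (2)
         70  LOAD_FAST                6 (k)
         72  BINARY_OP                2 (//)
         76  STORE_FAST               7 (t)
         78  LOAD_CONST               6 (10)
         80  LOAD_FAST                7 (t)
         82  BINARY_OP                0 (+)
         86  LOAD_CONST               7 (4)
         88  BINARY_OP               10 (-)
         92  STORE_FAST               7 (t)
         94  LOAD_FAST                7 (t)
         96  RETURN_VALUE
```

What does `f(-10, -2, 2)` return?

LOAD_CONST → push 12. Stack: [12]
LOAD_FAST b → push -2. Stack: [12, -2]
BINARY_OP + → 12 + -2 = 10. Stack: [10]
LOAD_CONST → push 8. Stack: [10, 8]
LOAD_FAST c → push 2. Stack: [10, 8, 2]
BINARY_OP % → 8 % 2 = 0. Stack: [10, 0]
BINARY_OP * → 10 * 0 = 0. Stack: [0]
STORE_FAST y → y=0. Stack: []
LOAD_FAST_LOAD_FAST b,b → push -2,-2. Stack: [-2, -2]
BINARY_OP * → -2 * -2 = 4. Stack: [4]
LOAD_FAST c → push 2. Stack: [4, 2]
BINARY_OP // → 4 // 2 = 2. Stack: [2]
STORE_FAST v → v=2. Stack: []
LOAD_FAST a → push -10. Stack: [-10]
LOAD_CONST → push 6. Stack: [-10, 6]
BINARY_OP - → -10 - 6 = -16. Stack: [-16]
LOAD_FAST c → push 2. Stack: [-16, 2]
LOAD_CONST → push 1. Stack: [-16, 2, 1]
BINARY_OP ^ → 2 ^ 1 = 3. Stack: [-16, 3]
BINARY_OP | → -16 | 3 = -13. Stack: [-13]
STORE_FAST u → u=-13. Stack: []
LOAD_FAST_LOAD_FAST v,v → push 2,2. Stack: [2, 2]
BINARY_OP + → 2 + 2 = 4. Stack: [4]
STORE_FAST k → k=4. Stack: []
LOAD_CONST → push 2. Stack: [2]
LOAD_FAST k → push 4. Stack: [2, 4]
BINARY_OP // → 2 // 4 = 0. Stack: [0]
STORE_FAST t → t=0. Stack: []
LOAD_CONST → push 10. Stack: [10]
LOAD_FAST t → push 0. Stack: [10, 0]
BINARY_OP + → 10 + 0 = 10. Stack: [10]
LOAD_CONST → push 4. Stack: [10, 4]
BINARY_OP - → 10 - 4 = 6. Stack: [6]
STORE_FAST t → t=6. Stack: []
LOAD_FAST t → push 6. Stack: [6]
RETURN_VALUE → return 6.

6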